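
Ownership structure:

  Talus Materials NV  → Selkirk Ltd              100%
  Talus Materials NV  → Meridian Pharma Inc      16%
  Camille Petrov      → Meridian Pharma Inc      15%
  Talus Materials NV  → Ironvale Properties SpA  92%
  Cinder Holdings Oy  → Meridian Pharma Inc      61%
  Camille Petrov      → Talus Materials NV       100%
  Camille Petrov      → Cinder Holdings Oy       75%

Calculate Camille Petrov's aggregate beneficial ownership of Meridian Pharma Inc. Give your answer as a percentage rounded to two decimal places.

76.75%

Camille reaches Meridian along 3 paths.
Via Cinder: 75% × 61% = 45.75%.
Direct stake: 15% = 15%.
Via Talus: 100% × 16% = 16%.
Total: 45.75% + 15% + 16% = 76.75%.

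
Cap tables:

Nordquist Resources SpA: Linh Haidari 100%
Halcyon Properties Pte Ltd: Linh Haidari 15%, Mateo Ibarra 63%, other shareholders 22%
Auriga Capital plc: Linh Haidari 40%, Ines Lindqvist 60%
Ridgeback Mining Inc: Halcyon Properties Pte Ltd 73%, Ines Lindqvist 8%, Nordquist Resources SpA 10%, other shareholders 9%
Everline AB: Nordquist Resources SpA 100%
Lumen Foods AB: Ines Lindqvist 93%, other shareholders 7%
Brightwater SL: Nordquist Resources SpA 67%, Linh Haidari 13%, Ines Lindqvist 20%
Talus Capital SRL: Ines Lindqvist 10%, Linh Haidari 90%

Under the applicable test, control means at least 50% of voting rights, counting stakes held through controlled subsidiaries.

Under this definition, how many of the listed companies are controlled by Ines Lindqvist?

2

Ines holds 60% of Auriga, so Ines controls Auriga.
Ines holds 93% of Lumen, so Ines controls Lumen.
No other company's threshold is met.
Ines controls 2 companies.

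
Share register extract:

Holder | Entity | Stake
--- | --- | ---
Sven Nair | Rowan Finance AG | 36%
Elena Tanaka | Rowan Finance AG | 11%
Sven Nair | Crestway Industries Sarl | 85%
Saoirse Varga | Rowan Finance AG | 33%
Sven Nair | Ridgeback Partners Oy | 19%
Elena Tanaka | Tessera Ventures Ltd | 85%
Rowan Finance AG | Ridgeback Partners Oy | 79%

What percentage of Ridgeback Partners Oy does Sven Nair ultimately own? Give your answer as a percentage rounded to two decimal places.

47.44%

Sven reaches Ridgeback along 2 paths.
Via Rowan: 36% × 79% = 28.44%.
Direct stake: 19% = 19%.
Total: 28.44% + 19% = 47.44%.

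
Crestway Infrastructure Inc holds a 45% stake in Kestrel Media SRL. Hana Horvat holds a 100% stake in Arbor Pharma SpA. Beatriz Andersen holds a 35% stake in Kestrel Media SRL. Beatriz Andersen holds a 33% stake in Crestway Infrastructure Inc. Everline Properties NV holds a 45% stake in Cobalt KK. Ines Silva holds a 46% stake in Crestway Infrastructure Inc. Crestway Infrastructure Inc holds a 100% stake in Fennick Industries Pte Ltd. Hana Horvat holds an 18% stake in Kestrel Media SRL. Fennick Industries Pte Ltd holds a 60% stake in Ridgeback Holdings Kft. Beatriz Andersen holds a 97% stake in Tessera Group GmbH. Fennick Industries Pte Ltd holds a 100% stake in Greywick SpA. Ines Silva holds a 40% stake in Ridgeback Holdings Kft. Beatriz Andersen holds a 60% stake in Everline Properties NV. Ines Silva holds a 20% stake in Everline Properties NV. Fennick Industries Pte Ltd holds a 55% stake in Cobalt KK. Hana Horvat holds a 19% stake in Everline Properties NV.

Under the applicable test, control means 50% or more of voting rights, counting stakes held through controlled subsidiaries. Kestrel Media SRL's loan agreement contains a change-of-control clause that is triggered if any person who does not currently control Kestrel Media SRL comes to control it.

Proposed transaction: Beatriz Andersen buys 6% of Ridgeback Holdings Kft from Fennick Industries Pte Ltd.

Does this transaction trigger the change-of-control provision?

No

The purchase adds only to Beatriz's holdings (Fennick's stake shrinks), so Beatriz is the only person who could newly come to control Kestrel.
Beatriz holds 60% of Everline, so Beatriz controls Everline.
Beatriz holds 97% of Tessera, so Beatriz controls Tessera.
In Kestrel, Beatriz's side holds only 35%, not ≥ 50%.
So before the transaction, Beatriz does not control Kestrel.
After the purchase, Beatriz holds 6% of Ridgeback directly, and Fennick's stake falls to 54%.
Beatriz's side now holds 6% of Ridgeback, not ≥ 50%, so Beatriz still does not control Ridgeback.
After the transaction, Beatriz's side holds 35% of Kestrel, not ≥ 50%, so Beatriz still does not control Kestrel.
No new person acquires control, so the clause is not triggered.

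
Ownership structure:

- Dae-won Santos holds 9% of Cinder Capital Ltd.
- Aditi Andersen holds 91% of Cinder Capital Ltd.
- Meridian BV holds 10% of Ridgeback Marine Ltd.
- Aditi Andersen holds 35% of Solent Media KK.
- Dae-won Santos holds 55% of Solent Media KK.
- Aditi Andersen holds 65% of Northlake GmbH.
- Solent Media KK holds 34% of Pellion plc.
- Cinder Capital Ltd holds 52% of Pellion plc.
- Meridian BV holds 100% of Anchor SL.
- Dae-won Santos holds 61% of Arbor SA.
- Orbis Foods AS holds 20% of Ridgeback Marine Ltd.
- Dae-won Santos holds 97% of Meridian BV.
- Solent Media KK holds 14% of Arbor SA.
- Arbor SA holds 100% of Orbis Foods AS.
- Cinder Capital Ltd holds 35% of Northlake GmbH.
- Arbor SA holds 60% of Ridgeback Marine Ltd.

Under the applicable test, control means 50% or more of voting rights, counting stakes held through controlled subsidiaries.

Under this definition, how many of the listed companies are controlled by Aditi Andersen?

3

Aditi holds 91% of Cinder, so Aditi controls Cinder.
Aditi and Cinder together hold 65% + 35% = 100% of Northlake, so Aditi controls Northlake.
Cinder holds 52% of Pellion, so Aditi controls Pellion.
No other company's threshold is met.
Aditi controls 3 companies.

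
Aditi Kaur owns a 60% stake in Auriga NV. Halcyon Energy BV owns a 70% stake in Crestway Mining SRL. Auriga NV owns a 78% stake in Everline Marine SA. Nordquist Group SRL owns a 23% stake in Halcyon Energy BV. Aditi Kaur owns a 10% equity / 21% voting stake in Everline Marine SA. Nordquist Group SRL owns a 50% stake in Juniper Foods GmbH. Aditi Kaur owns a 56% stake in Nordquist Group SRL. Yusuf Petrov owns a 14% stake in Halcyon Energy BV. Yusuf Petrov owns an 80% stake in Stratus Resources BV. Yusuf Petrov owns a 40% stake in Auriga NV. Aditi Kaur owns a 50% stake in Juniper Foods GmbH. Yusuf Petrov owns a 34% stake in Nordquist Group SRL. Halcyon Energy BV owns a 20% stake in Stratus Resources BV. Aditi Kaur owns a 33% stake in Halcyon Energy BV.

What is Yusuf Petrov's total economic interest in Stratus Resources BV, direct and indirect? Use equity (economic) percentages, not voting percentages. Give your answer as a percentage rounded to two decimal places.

84.36%

Yusuf reaches Stratus along 3 paths.
Via Nordquist → Halcyon: 34% × 23% × 20% = 1.564%.
Via Halcyon: 14% × 20% = 2.8%.
Direct stake: 80% = 80%.
Total: 1.564% + 2.8% + 80% = 84.364%.
Rounded: 84.36%.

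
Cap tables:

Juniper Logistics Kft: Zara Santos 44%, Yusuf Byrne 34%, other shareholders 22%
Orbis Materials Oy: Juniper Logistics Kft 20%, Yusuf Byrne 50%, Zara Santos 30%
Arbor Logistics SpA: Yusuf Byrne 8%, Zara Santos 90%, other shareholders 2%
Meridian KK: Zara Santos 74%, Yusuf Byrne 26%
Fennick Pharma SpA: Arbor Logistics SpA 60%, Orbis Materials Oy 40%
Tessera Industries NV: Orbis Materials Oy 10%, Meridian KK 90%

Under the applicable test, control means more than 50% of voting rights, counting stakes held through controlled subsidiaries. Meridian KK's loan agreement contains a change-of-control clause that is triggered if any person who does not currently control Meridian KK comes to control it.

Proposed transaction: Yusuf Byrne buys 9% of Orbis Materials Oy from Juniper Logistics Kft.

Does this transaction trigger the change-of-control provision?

No

The purchase adds only to Yusuf's holdings (Juniper's stake shrinks), so Yusuf is the only person who could newly come to control Meridian.
Yusuf's largest direct stake is 50% in Orbis, which does not meet the threshold, so Yusuf controls no company.
In Meridian, Yusuf's side holds only 26%, not > 50%.
So before the transaction, Yusuf does not control Meridian.
After the purchase, Yusuf's direct stake in Orbis rises to 50% + 9% = 59%, and Juniper's stake falls to 11%.
Yusuf holds 59% of Orbis, so Yusuf controls Orbis.
After the transaction, Yusuf's side holds 26% of Meridian, not > 50%, so Yusuf still does not control Meridian.
No new person acquires control, so the clause is not triggered.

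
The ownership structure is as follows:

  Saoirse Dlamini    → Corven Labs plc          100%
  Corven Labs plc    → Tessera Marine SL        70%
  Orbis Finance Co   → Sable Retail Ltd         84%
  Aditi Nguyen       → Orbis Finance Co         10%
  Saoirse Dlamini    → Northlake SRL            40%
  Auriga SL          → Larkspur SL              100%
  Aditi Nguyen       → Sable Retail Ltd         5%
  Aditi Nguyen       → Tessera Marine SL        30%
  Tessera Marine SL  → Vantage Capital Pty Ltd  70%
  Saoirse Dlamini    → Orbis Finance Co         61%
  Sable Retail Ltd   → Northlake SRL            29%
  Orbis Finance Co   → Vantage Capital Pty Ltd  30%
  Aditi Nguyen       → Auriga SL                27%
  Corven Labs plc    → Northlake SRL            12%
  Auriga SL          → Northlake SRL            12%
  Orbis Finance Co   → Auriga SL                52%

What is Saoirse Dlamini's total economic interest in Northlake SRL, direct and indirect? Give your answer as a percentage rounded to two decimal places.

70.67%

Saoirse reaches Northlake along 4 paths.
Via Orbis → Auriga: 61% × 52% × 12% = 3.8064%.
Via Orbis → Sable: 61% × 84% × 29% = 14.8596%.
Direct stake: 40% = 40%.
Via Corven: 100% × 12% = 12%.
Total: 3.8064% + 14.8596% + 40% + 12% = 70.666%.
Rounded: 70.67%.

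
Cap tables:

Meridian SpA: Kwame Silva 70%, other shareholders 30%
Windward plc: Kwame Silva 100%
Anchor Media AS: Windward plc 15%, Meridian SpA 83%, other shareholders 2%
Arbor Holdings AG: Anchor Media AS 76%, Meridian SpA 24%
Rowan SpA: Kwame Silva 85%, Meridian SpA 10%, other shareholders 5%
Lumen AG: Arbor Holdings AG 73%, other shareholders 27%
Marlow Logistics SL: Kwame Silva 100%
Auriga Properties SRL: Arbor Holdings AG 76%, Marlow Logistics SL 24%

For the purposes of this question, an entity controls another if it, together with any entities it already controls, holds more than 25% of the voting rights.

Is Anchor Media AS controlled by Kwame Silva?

Yes

Kwame holds 100% of Windward, so Kwame controls Windward.
Kwame holds 70% of Meridian, so Kwame controls Meridian.
Windward and Meridian together hold 15% + 83% = 98% of Anchor, so Kwame controls Anchor.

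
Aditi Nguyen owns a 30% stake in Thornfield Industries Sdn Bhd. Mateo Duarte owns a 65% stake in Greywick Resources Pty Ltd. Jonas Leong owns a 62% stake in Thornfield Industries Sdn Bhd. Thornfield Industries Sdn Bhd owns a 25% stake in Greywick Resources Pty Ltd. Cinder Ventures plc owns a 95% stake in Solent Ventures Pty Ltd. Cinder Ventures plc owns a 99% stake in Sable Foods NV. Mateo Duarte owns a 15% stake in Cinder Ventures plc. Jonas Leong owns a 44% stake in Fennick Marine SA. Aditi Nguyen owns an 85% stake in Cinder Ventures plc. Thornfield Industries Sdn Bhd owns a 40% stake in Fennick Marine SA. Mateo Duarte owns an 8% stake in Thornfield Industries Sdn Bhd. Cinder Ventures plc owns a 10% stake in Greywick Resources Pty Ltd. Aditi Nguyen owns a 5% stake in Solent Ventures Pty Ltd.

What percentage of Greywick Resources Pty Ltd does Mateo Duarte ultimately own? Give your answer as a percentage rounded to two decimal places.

68.50%

Mateo reaches Greywick along 3 paths.
Via Thornfield: 8% × 25% = 2%.
Direct stake: 65% = 65%.
Via Cinder: 15% × 10% = 1.5%.
Total: 2% + 65% + 1.5% = 68.5%.
Rounded: 68.50%.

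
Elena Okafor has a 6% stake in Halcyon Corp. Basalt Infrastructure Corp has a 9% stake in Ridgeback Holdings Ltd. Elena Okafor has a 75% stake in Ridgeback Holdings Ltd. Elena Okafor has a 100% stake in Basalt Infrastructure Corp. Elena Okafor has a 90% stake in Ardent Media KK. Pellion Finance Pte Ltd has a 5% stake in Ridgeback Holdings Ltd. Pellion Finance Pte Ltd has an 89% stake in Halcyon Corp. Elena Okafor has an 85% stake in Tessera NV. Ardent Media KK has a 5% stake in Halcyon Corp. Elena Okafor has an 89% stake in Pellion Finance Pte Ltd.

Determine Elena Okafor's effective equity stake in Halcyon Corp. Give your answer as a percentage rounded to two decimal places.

89.71%

Elena reaches Halcyon along 3 paths.
Via Ardent: 90% × 5% = 4.5%.
Via Pellion: 89% × 89% = 79.21%.
Direct stake: 6% = 6%.
Total: 4.5% + 79.21% + 6% = 89.71%.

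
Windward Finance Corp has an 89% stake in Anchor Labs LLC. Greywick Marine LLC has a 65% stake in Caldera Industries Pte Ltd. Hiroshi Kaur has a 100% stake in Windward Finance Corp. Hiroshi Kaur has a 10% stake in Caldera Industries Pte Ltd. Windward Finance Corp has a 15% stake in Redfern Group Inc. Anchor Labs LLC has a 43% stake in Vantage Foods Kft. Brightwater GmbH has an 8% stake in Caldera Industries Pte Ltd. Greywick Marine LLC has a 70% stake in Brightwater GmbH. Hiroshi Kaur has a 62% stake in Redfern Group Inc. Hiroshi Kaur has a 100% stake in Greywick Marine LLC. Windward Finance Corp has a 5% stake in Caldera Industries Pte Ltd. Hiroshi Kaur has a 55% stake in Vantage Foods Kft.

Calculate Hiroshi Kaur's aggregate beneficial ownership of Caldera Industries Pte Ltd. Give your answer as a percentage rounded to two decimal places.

Hiroshi reaches Caldera along 4 paths.
Via Windward: 100% × 5% = 5%.
Direct stake: 10% = 10%.
Via Greywick: 100% × 65% = 65%.
Via Greywick → Brightwater: 100% × 70% × 8% = 5.6%.
Total: 5% + 10% + 65% + 5.6% = 85.6%.
Rounded: 85.60%.

85.60%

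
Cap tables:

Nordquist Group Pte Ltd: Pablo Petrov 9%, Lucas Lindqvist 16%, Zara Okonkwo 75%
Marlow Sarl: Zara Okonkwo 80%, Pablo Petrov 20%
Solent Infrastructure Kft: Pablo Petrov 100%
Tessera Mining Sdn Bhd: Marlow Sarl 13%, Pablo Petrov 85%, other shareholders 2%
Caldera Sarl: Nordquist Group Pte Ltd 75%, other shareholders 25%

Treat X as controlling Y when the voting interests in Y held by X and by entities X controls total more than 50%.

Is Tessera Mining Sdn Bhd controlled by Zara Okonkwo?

No

Zara holds 75% of Nordquist, so Zara controls Nordquist.
Zara holds 80% of Marlow, so Zara controls Marlow.
Nordquist holds 75% of Caldera, so Zara controls Caldera.
In Tessera, Zara's side holds only 13%, not > 50%.
So Zara does not control Tessera.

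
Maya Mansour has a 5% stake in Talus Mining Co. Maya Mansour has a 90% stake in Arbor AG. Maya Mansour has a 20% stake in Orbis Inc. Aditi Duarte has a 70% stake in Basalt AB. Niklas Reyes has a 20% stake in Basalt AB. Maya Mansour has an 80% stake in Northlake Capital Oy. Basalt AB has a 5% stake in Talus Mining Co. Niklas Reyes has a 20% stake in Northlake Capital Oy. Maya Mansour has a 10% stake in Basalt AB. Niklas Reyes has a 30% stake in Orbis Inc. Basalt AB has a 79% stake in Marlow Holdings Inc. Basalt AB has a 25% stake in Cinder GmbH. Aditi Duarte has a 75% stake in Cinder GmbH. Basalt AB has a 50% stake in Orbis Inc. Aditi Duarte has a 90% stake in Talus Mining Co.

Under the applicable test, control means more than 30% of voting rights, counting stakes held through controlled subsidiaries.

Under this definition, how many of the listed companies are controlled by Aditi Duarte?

Aditi holds 70% of Basalt, so Aditi controls Basalt.
Basalt and Aditi together hold 5% + 90% = 95% of Talus, so Aditi controls Talus.
Basalt holds 79% of Marlow, so Aditi controls Marlow.
Basalt and Aditi together hold 25% + 75% = 100% of Cinder, so Aditi controls Cinder.
Basalt holds 50% of Orbis, so Aditi controls Orbis.
No other company's threshold is met.
Aditi controls 5 companies.

5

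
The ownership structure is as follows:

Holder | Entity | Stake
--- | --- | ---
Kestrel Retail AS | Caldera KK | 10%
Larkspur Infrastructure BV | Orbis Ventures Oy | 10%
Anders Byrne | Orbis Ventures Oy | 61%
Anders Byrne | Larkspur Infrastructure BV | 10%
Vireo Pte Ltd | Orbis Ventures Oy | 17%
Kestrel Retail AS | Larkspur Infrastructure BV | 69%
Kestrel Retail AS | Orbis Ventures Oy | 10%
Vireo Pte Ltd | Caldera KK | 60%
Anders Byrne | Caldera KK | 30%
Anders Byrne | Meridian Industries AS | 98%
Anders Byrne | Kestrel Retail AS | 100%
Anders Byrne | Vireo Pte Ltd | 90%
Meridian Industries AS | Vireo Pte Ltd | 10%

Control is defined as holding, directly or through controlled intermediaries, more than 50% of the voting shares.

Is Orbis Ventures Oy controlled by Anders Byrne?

Anders holds 100% of Kestrel, so Anders controls Kestrel.
Anders holds 98% of Meridian, so Anders controls Meridian.
Meridian and Anders together hold 10% + 90% = 100% of Vireo, so Anders controls Vireo.
Kestrel and Anders together hold 69% + 10% = 79% of Larkspur, so Anders controls Larkspur.
Vireo and Larkspur and Anders and Kestrel together hold 17% + 10% + 61% + 10% = 98% of Orbis, so Anders controls Orbis.

Yes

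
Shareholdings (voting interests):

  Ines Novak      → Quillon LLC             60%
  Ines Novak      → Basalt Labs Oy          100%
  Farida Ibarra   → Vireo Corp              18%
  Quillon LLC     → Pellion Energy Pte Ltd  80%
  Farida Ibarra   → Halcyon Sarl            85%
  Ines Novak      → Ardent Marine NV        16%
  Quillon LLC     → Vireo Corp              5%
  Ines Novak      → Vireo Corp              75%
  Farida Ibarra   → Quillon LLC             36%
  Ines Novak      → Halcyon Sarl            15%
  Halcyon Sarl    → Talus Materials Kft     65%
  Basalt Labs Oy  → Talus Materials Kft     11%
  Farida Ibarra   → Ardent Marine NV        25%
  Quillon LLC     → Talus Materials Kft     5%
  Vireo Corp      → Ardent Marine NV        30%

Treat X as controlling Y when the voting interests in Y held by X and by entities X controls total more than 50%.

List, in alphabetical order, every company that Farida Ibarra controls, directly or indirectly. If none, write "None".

Halcyon Sarl, Talus Materials Kft

Farida holds 85% of Halcyon, so Farida controls Halcyon.
Halcyon holds 65% of Talus, so Farida controls Talus.
No other company's threshold is met.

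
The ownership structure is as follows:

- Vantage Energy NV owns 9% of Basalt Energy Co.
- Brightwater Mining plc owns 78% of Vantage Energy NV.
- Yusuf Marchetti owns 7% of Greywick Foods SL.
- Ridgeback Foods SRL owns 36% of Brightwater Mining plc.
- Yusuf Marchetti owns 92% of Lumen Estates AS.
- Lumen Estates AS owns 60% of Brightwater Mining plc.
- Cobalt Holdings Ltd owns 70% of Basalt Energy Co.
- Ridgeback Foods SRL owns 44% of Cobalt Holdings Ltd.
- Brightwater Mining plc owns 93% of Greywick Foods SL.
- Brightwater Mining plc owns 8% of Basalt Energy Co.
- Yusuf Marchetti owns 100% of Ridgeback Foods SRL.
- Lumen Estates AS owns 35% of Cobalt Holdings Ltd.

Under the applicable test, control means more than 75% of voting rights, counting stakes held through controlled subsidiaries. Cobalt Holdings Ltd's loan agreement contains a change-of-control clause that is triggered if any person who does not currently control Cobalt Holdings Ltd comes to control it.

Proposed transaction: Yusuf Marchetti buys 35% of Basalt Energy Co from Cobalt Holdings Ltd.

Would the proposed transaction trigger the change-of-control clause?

The purchase adds only to Yusuf's holdings (Cobalt's stake shrinks), so Yusuf is the only person who could newly come to control Cobalt.
Yusuf holds 100% of Ridgeback, so Yusuf controls Ridgeback.
Yusuf holds 92% of Lumen, so Yusuf controls Lumen.
Ridgeback and Lumen together hold 44% + 35% = 79% of Cobalt, so Yusuf controls Cobalt.
So Yusuf already controls Cobalt before the transaction.
After the purchase, Yusuf holds 35% of Basalt directly, and Cobalt's stake falls to 35%.
Yusuf controlled Cobalt already, so this is not a new person acquiring control; every other person's position is unchanged or reduced.
No new person acquires control, so the clause is not triggered.

No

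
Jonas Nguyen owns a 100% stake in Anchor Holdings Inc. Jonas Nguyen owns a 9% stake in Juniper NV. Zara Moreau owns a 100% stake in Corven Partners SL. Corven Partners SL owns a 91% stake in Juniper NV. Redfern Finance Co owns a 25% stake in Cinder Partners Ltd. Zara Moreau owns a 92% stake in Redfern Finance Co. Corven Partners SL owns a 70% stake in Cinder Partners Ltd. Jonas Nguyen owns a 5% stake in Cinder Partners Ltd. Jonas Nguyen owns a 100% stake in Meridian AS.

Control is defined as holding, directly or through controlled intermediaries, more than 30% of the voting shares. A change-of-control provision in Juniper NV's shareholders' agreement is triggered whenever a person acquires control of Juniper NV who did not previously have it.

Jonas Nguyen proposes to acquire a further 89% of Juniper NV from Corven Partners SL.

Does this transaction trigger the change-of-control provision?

Yes

The purchase adds only to Jonas's holdings (Corven's stake shrinks), so Jonas is the only person who could newly come to control Juniper.
Jonas holds 100% of Meridian, so Jonas controls Meridian.
Jonas holds 100% of Anchor, so Jonas controls Anchor.
In Juniper, Jonas's side holds only 9%, not > 30%.
So before the transaction, Jonas does not control Juniper.
After the purchase, Jonas's direct stake in Juniper rises to 9% + 89% = 98%, and Corven's stake falls to 2%.
Jonas holds 98% of Juniper, so Jonas controls Juniper.
Jonas did not control Juniper before and does after, so the clause is triggered.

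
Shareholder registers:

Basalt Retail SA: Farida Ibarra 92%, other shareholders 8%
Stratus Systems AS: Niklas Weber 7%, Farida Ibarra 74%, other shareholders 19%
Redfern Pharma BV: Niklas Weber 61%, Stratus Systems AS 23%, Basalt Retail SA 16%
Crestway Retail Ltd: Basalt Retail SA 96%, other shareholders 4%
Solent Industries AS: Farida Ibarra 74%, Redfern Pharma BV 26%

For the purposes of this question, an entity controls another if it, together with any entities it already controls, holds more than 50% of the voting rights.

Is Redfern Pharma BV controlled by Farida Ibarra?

No

Farida holds 92% of Basalt, so Farida controls Basalt.
Farida holds 74% of Stratus, so Farida controls Stratus.
Basalt holds 96% of Crestway, so Farida controls Crestway.
Farida holds 74% of Solent, so Farida controls Solent.
In Redfern, Farida's side holds only 23% + 16% = 39%, not > 50%.
So Farida does not control Redfern.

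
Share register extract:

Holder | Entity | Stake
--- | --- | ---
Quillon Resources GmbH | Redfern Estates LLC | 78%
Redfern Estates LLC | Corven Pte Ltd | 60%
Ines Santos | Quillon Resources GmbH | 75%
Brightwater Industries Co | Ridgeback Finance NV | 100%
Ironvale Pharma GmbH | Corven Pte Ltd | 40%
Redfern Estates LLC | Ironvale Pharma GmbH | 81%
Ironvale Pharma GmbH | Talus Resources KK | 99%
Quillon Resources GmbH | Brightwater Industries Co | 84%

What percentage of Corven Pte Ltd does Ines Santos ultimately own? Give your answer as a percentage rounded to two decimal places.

54.05%

Ines reaches Corven along 2 paths.
Via Quillon → Redfern → Ironvale: 75% × 78% × 81% × 40% = 18.954%.
Via Quillon → Redfern: 75% × 78% × 60% = 35.1%.
Total: 18.954% + 35.1% = 54.054%.
Rounded: 54.05%.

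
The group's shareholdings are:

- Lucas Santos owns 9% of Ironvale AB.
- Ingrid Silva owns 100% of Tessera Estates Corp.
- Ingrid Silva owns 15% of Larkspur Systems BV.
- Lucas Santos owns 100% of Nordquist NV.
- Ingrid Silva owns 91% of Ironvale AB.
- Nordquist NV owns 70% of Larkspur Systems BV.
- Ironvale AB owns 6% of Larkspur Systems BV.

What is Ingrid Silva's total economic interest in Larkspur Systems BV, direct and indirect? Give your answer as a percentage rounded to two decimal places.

20.46%

Ingrid reaches Larkspur along 2 paths.
Direct stake: 15% = 15%.
Via Ironvale: 91% × 6% = 5.46%.
Total: 15% + 5.46% = 20.46%.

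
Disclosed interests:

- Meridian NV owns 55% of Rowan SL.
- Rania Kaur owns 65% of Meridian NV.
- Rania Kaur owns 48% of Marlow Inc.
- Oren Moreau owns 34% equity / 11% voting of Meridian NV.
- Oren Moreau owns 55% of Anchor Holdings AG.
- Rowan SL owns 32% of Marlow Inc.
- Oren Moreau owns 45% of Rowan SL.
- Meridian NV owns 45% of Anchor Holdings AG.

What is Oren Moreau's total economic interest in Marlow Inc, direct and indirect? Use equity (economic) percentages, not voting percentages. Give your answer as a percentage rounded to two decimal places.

20.38%

Oren reaches Marlow along 2 paths.
Via Meridian → Rowan: 34% × 55% × 32% = 5.984%.
Via Rowan: 45% × 32% = 14.4%.
Total: 5.984% + 14.4% = 20.384%.
Rounded: 20.38%.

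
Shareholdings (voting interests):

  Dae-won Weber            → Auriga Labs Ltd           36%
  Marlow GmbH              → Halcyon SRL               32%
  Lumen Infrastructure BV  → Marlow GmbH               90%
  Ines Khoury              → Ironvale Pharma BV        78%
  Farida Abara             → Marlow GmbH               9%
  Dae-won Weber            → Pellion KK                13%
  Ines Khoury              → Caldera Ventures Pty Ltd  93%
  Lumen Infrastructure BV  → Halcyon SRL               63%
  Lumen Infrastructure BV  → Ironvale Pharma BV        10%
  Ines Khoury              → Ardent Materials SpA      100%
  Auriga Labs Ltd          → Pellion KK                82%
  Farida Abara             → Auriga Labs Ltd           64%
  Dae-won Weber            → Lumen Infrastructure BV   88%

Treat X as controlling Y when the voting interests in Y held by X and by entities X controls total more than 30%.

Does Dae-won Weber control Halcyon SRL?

Yes

Dae-won holds 88% of Lumen, so Dae-won controls Lumen.
Lumen holds 90% of Marlow, so Dae-won controls Marlow.
Lumen and Marlow together hold 63% + 32% = 95% of Halcyon, so Dae-won controls Halcyon.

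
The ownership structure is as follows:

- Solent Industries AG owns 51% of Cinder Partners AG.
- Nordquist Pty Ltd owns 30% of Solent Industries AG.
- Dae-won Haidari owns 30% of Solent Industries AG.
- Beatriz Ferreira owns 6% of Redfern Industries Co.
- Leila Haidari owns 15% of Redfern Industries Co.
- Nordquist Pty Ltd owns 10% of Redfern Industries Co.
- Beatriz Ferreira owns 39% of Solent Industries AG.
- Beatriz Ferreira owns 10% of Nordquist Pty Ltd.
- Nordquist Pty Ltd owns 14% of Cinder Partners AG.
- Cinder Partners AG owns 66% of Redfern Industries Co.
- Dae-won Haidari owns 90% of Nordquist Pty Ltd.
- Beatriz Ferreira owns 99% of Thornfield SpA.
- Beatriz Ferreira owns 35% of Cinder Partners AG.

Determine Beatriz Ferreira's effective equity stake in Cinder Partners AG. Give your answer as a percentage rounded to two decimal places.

Beatriz reaches Cinder along 4 paths.
Via Nordquist → Solent: 10% × 30% × 51% = 1.53%.
Via Solent: 39% × 51% = 19.89%.
Direct stake: 35% = 35%.
Via Nordquist: 10% × 14% = 1.4%.
Total: 1.53% + 19.89% + 35% + 1.4% = 57.82%.

57.82%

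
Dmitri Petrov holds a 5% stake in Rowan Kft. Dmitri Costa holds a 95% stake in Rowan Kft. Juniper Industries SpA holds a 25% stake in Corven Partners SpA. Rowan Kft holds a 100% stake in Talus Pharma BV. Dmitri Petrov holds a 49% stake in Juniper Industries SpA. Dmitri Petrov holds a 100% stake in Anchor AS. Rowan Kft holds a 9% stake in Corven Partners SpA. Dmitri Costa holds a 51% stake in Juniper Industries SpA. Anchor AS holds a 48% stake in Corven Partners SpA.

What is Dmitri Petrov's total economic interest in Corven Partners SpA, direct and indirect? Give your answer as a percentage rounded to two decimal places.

60.70%

Dmitri Petrov reaches Corven along 3 paths.
Via Juniper: 49% × 25% = 12.25%.
Via Anchor: 100% × 48% = 48%.
Via Rowan: 5% × 9% = 0.45%.
Total: 12.25% + 48% + 0.45% = 60.7%.
Rounded: 60.70%.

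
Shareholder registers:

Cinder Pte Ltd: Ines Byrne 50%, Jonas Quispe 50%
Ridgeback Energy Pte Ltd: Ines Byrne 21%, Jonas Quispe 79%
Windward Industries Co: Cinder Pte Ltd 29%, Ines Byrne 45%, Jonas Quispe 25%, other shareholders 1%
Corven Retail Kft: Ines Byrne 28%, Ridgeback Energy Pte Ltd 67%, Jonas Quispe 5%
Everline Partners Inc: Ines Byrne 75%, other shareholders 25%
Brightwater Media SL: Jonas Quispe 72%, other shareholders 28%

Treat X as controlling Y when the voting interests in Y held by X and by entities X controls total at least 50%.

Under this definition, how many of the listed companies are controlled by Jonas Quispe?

5

Jonas holds 50% of Cinder, so Jonas controls Cinder.
Jonas holds 79% of Ridgeback, so Jonas controls Ridgeback.
Cinder and Jonas together hold 29% + 25% = 54% of Windward, so Jonas controls Windward.
Ridgeback and Jonas together hold 67% + 5% = 72% of Corven, so Jonas controls Corven.
Jonas holds 72% of Brightwater, so Jonas controls Brightwater.
No other company's threshold is met.
Jonas controls 5 companies.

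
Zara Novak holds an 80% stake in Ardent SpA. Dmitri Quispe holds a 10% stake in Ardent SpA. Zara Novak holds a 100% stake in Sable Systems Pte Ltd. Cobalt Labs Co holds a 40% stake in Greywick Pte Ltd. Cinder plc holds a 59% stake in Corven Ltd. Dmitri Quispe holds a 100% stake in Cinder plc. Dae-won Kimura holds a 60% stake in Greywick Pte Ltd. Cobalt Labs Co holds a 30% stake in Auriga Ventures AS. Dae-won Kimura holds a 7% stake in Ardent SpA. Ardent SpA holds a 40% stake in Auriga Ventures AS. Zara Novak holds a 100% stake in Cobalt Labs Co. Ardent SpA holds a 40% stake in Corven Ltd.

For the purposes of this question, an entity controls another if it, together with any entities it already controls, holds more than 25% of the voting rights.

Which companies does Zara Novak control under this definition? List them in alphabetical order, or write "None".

Zara holds 80% of Ardent, so Zara controls Ardent.
Zara holds 100% of Cobalt, so Zara controls Cobalt.
Cobalt holds 40% of Greywick, so Zara controls Greywick.
Ardent and Cobalt together hold 40% + 30% = 70% of Auriga, so Zara controls Auriga.
Zara holds 100% of Sable, so Zara controls Sable.
Ardent holds 40% of Corven, so Zara controls Corven.
No other company's threshold is met.

Ardent SpA, Auriga Ventures AS, Cobalt Labs Co, Corven Ltd, Greywick Pte Ltd, Sable Systems Pte Ltd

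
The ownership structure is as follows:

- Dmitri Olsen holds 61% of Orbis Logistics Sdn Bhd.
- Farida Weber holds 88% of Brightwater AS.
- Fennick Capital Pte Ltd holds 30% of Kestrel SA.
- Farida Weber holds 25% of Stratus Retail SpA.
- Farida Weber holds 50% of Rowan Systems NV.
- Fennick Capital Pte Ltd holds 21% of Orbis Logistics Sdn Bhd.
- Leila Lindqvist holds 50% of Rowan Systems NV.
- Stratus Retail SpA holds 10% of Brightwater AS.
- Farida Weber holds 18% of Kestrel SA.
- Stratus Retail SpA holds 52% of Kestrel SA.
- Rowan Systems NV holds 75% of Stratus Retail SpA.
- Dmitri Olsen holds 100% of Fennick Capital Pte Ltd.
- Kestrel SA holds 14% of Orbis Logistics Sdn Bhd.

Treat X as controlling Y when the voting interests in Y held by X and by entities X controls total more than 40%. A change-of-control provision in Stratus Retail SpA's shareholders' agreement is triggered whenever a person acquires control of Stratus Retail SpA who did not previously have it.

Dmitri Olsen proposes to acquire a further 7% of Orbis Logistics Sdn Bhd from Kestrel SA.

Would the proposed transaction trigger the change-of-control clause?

The purchase adds only to Dmitri's holdings (Kestrel's stake shrinks), so Dmitri is the only person who could newly come to control Stratus.
Dmitri holds 100% of Fennick, so Dmitri controls Fennick.
Dmitri and Fennick together hold 61% + 21% = 82% of Orbis, so Dmitri controls Orbis.
Neither Dmitri nor any entity Dmitri controls holds any voting interest in Stratus.
So before the transaction, Dmitri does not control Stratus.
After the purchase, Dmitri's direct stake in Orbis rises to 61% + 7% = 68%, and Kestrel's stake falls to 7%.
Dmitri and Fennick together hold 68% + 21% = 89% of Orbis, so Dmitri controls Orbis.
After the transaction, neither Dmitri nor any entity Dmitri controls holds a voting interest in Stratus, so Dmitri still does not control it.
No new person acquires control, so the clause is not triggered.

No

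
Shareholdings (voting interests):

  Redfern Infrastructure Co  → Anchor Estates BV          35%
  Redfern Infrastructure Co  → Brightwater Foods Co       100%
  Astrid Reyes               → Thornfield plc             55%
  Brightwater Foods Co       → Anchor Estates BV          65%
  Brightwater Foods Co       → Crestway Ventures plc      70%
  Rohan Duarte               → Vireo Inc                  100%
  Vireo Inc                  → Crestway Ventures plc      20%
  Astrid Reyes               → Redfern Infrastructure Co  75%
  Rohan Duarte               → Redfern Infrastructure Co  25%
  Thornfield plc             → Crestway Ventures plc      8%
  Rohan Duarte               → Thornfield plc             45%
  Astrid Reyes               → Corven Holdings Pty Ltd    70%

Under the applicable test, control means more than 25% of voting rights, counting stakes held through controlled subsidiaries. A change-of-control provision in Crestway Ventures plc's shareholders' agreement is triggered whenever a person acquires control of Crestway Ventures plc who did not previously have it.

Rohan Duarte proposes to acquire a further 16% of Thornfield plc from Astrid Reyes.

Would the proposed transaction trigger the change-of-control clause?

No

The purchase adds only to Rohan's holdings (Astrid's stake shrinks), so Rohan is the only person who could newly come to control Crestway.
Rohan holds 100% of Vireo, so Rohan controls Vireo.
Rohan holds 45% of Thornfield, so Rohan controls Thornfield.
Vireo and Thornfield together hold 20% + 8% = 28% of Crestway, so Rohan controls Crestway.
So Rohan already controls Crestway before the transaction.
After the purchase, Rohan's direct stake in Thornfield rises to 45% + 16% = 61%, and Astrid's stake falls to 39%.
Rohan controlled Crestway already, so this is not a new person acquiring control; every other person's position is unchanged or reduced.
No new person acquires control, so the clause is not triggered.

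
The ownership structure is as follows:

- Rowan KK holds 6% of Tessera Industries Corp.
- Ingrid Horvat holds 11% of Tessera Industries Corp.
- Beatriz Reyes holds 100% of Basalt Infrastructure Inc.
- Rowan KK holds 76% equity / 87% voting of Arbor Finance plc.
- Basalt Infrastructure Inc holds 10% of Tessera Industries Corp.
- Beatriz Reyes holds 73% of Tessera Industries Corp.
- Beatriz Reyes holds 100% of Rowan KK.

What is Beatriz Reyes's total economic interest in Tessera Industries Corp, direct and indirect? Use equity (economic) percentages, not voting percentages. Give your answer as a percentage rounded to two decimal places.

89.00%

Beatriz reaches Tessera along 3 paths.
Direct stake: 73% = 73%.
Via Basalt: 100% × 10% = 10%.
Via Rowan: 100% × 6% = 6%.
Total: 73% + 10% + 6% = 89%.
Rounded: 89.00%.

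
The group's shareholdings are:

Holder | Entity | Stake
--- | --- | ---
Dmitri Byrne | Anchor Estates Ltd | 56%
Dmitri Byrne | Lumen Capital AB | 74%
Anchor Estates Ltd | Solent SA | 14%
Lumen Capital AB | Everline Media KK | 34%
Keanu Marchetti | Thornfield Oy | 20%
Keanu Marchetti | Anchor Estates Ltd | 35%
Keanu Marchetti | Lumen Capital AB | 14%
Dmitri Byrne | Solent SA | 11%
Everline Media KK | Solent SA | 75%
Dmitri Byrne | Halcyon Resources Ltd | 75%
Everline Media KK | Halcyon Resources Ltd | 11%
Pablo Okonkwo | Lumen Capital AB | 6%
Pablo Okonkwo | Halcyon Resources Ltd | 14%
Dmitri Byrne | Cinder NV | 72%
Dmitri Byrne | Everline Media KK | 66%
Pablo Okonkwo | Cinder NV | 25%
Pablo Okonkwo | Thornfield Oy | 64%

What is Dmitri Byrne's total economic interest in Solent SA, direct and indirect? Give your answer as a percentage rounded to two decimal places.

Dmitri reaches Solent along 4 paths.
Via Anchor: 56% × 14% = 7.84%.
Via Everline: 66% × 75% = 49.5%.
Via Lumen → Everline: 74% × 34% × 75% = 18.87%.
Direct stake: 11% = 11%.
Total: 7.84% + 49.5% + 18.87% + 11% = 87.21%.

87.21%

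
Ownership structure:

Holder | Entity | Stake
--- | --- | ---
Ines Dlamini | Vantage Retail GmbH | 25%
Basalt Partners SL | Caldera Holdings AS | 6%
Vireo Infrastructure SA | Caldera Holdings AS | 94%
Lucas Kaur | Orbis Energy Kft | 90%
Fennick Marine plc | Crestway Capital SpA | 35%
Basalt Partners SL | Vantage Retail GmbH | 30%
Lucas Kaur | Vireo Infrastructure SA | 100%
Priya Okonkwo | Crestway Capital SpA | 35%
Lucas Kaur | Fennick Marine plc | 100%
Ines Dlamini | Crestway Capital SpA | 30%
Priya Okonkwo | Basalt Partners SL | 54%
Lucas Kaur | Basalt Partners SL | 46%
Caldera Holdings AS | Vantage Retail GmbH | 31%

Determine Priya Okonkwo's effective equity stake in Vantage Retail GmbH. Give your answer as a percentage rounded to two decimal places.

17.20%

Priya reaches Vantage along 2 paths.
Via Basalt → Caldera: 54% × 6% × 31% = 1.0044%.
Via Basalt: 54% × 30% = 16.2%.
Total: 1.0044% + 16.2% = 17.2044%.
Rounded: 17.20%.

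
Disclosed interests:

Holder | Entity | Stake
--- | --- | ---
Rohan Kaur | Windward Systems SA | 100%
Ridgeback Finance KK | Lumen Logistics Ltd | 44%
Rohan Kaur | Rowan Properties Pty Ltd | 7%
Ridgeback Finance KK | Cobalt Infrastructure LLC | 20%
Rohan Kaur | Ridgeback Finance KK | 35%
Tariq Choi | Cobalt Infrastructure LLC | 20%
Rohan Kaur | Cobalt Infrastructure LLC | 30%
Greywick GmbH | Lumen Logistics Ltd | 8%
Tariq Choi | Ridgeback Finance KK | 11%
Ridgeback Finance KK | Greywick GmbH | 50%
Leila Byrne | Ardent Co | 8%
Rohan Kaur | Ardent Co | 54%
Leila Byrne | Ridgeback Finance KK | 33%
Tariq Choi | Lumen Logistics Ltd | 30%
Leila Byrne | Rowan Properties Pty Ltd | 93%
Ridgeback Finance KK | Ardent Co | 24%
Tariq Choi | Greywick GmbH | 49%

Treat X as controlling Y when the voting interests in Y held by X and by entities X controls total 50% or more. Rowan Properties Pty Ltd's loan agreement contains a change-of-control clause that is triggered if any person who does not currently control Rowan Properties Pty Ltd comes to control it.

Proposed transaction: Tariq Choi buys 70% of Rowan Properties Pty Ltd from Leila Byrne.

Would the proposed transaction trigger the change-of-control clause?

Yes

The purchase adds only to Tariq's holdings (Leila's stake shrinks), so Tariq is the only person who could newly come to control Rowan.
Tariq's largest direct stake is 49% in Greywick, which does not meet the threshold, so Tariq controls no company.
Neither Tariq nor any entity Tariq controls holds any voting interest in Rowan.
So before the transaction, Tariq does not control Rowan.
After the purchase, Tariq holds 70% of Rowan directly, and Leila's stake falls to 23%.
Tariq holds 70% of Rowan, so Tariq controls Rowan.
Tariq did not control Rowan before and does after, so the clause is triggered.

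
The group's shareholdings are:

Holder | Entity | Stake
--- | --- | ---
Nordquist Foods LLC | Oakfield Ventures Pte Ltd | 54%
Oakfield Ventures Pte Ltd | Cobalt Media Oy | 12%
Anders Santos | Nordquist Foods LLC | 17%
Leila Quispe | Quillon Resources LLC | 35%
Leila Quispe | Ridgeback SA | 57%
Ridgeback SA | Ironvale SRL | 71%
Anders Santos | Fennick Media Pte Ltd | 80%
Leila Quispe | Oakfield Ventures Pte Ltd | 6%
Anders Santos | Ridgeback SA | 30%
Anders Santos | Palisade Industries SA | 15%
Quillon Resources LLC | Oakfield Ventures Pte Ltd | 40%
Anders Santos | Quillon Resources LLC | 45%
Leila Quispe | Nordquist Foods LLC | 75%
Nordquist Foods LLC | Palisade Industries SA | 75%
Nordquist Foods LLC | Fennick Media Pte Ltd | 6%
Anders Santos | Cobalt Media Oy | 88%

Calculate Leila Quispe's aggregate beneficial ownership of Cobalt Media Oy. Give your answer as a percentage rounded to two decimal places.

7.26%

Leila reaches Cobalt along 3 paths.
Via Quillon → Oakfield: 35% × 40% × 12% = 1.68%.
Via Nordquist → Oakfield: 75% × 54% × 12% = 4.86%.
Via Oakfield: 6% × 12% = 0.72%.
Total: 1.68% + 4.86% + 0.72% = 7.26%.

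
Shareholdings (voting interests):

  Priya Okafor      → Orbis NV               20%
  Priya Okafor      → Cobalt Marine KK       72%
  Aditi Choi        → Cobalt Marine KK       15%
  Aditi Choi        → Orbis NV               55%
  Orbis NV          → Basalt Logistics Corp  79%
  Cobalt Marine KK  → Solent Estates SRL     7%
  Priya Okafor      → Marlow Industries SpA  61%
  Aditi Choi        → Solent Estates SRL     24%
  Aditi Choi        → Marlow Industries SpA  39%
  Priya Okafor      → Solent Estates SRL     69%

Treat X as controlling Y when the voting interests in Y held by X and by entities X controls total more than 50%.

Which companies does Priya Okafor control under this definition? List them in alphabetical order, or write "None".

Priya holds 61% of Marlow, so Priya controls Marlow.
Priya holds 72% of Cobalt, so Priya controls Cobalt.
Priya and Cobalt together hold 69% + 7% = 76% of Solent, so Priya controls Solent.
No other company's threshold is met.

Cobalt Marine KK, Marlow Industries SpA, Solent Estates SRL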